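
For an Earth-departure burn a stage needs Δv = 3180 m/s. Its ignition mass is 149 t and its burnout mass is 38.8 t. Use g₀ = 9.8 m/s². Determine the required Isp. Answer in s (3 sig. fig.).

ln(m₀/m_f) = ln(149000/38800) = ln(3.84) = 1.3455.
From the ideal rocket equation, v_e = Δv / ln(m₀/m_f) = 3180 / 1.3455 = 2363.4 m/s.
Isp = v_e / g₀ = 2363.4 / 9.8 = 241.2 s.

Isp ≈ 241 s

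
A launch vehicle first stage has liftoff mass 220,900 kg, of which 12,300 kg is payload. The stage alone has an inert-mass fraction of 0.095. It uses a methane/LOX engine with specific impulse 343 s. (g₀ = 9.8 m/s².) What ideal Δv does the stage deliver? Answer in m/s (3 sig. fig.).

Stage wet mass = m₀ − payload = 220,900 − 12,300 = 208,600 kg.
Stage dry mass = ε × stage wet mass = 0.095 × 208,600 = 19,817 kg.
Burnout mass m_f = stage dry + payload = 19,817 + 12,300 = 32,117 kg.
v_e = Isp · g₀ = 343 × 9.8 = 3361.4 m/s.
Δv = v_e · ln(220,900/32,117) = 3361.4 × ln(6.878) = 3361.4 × 1.9283 ≈ 6482 m/s.

Δv ≈ 6480 m/s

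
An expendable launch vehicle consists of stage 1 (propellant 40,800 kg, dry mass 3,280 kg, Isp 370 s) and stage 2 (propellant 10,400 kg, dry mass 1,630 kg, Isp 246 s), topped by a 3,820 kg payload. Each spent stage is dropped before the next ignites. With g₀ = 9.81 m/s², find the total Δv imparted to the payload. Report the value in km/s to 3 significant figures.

Ignition mass of stage 1 = 40,800+3,280 + 10,400+1,630 + 3,820 = 59,930 kg.
Stage 1: m₀ = 59,930 kg, m_f = 59,930 − 40,800 = 19,130 kg; Δv = 370×9.81×ln(3.133) = 3629.7×1.1419 ≈ 4145 m/s.
Stage 2: m₀ = 15,850 kg, m_f = 15,850 − 10,400 = 5,450 kg; Δv = 246×9.81×ln(2.908) = 2413.3×1.0676 ≈ 2576 m/s.
Total Δv = 4145 + 2576 = 6721 m/s.

Δv ≈ 6.72 km/s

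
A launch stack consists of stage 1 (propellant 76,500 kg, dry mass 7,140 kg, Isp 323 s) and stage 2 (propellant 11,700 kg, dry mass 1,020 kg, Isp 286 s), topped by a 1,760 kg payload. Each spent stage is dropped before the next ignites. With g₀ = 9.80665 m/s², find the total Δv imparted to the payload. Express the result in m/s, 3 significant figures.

Ignition mass of stage 1 = 76,500+7,140 + 11,700+1,020 + 1,760 = 98,120 kg.
Stage 1: m₀ = 98,120 kg, m_f = 98,120 − 76,500 = 21,620 kg; Δv = 323×9.80665×ln(4.538) = 3167.5×1.5126 ≈ 4791 m/s.
Stage 2: m₀ = 14,480 kg, m_f = 14,480 − 11,700 = 2,780 kg; Δv = 286×9.80665×ln(5.209) = 2804.7×1.6503 ≈ 4629 m/s.
Total Δv = 4791 + 4629 = 9420 m/s.

Δv ≈ 9420 m/s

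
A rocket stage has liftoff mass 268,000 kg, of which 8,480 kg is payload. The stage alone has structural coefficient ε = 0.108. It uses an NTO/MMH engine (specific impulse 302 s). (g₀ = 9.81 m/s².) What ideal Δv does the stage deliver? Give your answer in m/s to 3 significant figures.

Δv ≈ 5910 m/s

Stage wet mass = m₀ − payload = 268,000 − 8,480 = 259,520 kg.
Stage dry mass = ε × stage wet mass = 0.108 × 259,520 = 28,028.2 kg.
Burnout mass m_f = stage dry + payload = 28,028.2 + 8,480 = 36,508.2 kg.
v_e = Isp · g₀ = 302 × 9.81 = 2962.6 m/s.
Using Δv = v_e ln(m₀/m_f): Δv = v_e · ln(268,000/36,508.2) = 2962.6 × ln(7.341) = 2962.6 × 1.9935 ≈ 5906 m/s.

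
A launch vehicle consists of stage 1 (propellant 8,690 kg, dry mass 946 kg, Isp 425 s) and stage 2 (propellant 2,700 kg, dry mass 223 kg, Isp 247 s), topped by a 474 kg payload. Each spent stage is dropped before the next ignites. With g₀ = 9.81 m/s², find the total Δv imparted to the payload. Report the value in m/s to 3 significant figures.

Ignition mass of stage 1 = 8,690+946 + 2,700+223 + 474 = 13,033 kg.
Stage 1: m₀ = 13,033 kg, m_f = 13,033 − 8,690 = 4,343 kg; Δv = 425×9.81×ln(3.001) = 4169.2×1.0989 ≈ 4582 m/s.
Stage 2: m₀ = 3,397 kg, m_f = 3,397 − 2,700 = 697 kg; Δv = 247×9.81×ln(4.874) = 2423.1×1.5839 ≈ 3838 m/s.
Total Δv = 4582 + 3838 = 8420 m/s.

Δv ≈ 8420 m/s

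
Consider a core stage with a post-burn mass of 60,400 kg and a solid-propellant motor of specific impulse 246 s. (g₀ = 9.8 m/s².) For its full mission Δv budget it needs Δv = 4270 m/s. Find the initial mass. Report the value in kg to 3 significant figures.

v_e = Isp · g₀ = 246 × 9.8 = 2410.8 m/s.
From the ideal rocket equation, m₀/m_f = exp(Δv / v_e) = exp(4270 / 2410.8) = exp(1.7712) = 5.8779.
m₀ = m_f × 5.8779 = 60,400 × 5.8779 = 355,025 kg.

initial mass ≈ 355000 kg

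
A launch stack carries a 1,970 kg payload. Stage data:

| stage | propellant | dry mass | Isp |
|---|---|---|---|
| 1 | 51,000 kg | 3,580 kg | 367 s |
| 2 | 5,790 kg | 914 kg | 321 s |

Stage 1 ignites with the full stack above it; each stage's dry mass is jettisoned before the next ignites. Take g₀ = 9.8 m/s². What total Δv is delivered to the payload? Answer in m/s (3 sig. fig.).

Ignition mass of stage 1 = 51,000+3,580 + 5,790+914 + 1,970 = 63,254 kg.
Stage 1: m₀ = 63,254 kg, m_f = 63,254 − 51,000 = 12,254 kg; Δv = 367×9.8×ln(5.162) = 3596.6×1.6413 ≈ 5903 m/s.
Stage 2: m₀ = 8,674 kg, m_f = 8,674 − 5,790 = 2,884 kg; Δv = 321×9.8×ln(3.008) = 3145.8×1.1012 ≈ 3464 m/s.
Total Δv = 5903 + 3464 = 9367 m/s.

Δv ≈ 9370 m/s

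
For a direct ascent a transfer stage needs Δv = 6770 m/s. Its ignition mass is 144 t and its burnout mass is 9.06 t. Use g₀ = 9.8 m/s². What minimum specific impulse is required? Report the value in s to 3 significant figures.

Isp ≈ 250 s

ln(m₀/m_f) = ln(144000/9060) = ln(15.89) = 2.7659.
Rocket equation: v_e = Δv / ln(m₀/m_f) = 6770 / 2.7659 = 2447.6 m/s.
Isp = v_e / g₀ = 2447.6 / 9.8 = 249.8 s.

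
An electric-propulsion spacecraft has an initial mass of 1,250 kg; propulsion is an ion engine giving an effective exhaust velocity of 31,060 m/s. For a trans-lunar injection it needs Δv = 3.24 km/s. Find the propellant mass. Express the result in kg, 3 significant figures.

Rocket equation: m₀/m_f = exp(Δv / v_e) = exp(3240 / 31060.0) = exp(0.1043) = 1.1099.
m_f = 1,250 / 1.1099 = 1,126.23 kg, so propellant = m₀ − m_f = 1,250 − 1,126.23 = 123.77 kg.

propellant mass ≈ 124 kg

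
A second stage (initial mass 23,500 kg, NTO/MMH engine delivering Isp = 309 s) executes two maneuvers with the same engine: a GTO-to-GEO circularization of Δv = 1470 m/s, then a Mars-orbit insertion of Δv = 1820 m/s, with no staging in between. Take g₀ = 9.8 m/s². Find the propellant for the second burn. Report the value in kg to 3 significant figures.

v_e = Isp · g₀ = 309 × 9.8 = 3028.2 m/s.
After the first burn: m = 23500 × exp(−1470/3028.2) = 23500 × 0.61543 = 14,462.6 kg.
After the second burn: m = 14,462.6 × exp(−1820/3028.2) = 14,462.6 × 0.54825 = 7,929.12 kg.
Second-burn propellant = 14,462.6 − 7,929.12 = 6,533.48 kg.

propellant for the second burn ≈ 6530 kg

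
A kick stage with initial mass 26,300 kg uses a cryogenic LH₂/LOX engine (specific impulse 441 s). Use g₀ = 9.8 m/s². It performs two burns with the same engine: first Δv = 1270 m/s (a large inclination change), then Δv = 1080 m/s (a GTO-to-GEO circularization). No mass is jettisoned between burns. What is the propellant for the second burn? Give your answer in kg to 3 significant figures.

propellant for the second burn ≈ 4330 kg

v_e = Isp · g₀ = 441 × 9.8 = 4321.8 m/s.
After the first burn: m = 26300 × exp(−1270/4321.8) = 26300 × 0.74538 = 19,603.5 kg.
After the second burn: m = 19,603.5 × exp(−1080/4321.8) = 19,603.5 × 0.77888 = 15,268.8 kg.
Second-burn propellant = 19,603.5 − 15,268.8 = 4,334.7 kg.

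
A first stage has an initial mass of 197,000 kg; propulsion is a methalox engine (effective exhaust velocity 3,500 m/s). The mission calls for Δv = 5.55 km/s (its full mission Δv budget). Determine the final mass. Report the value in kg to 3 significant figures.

m₀/m_f = exp(Δv / v_e) = exp(5550 / 3500.0) = exp(1.5857) = 4.8828.
m_f = m₀ / 4.8828 = 197,000 / 4.8828 = 40,345.7 kg.

final mass ≈ 40300 kg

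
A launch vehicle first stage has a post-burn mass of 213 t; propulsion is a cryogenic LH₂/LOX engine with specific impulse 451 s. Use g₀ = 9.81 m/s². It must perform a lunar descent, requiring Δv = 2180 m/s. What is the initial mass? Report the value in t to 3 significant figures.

v_e = Isp · g₀ = 451 × 9.81 = 4424.3 m/s.
Using Δv = v_e ln(m₀/m_f): m₀/m_f = exp(Δv / v_e) = exp(2180 / 4424.3) = exp(0.4927) = 1.6368.
m₀ = m_f × 1.6368 = 213 × 1.6368 = 348.638 t.

initial mass ≈ 349 t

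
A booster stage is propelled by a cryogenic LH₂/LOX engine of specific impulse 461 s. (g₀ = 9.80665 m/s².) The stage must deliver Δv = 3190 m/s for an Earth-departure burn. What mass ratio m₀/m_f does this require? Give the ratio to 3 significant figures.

v_e = Isp · g₀ = 461 × 9.80665 = 4520.9 m/s.
m₀/m_f = exp(Δv / v_e) = exp(3190 / 4520.9) = exp(0.7056) = 2.0251.

mass ratio ≈ 2.03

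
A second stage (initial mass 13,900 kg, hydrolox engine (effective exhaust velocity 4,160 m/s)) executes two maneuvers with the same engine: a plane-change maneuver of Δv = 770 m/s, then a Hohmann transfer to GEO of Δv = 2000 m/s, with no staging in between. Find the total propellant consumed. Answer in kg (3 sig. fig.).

total propellant consumed ≈ 6760 kg

After the first burn: m = 13900 × exp(−770/4160.0) = 13900 × 0.83102 = 11,551.2 kg.
After the second burn: m = 11,551.2 × exp(−2000/4160.0) = 11,551.2 × 0.61831 = 7,142.22 kg.
Total propellant = m₀ − m_final = 13900 − 7,142.22 = 6,757.78 kg.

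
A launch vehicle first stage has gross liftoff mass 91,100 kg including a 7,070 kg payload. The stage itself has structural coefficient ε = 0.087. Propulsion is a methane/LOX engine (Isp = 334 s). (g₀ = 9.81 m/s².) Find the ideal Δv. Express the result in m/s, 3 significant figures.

Stage wet mass = m₀ − payload = 91,100 − 7,070 = 84,030 kg.
Stage dry mass = ε × stage wet mass = 0.087 × 84,030 = 7,310.61 kg.
Burnout mass m_f = stage dry + payload = 7,310.61 + 7,070 = 14,380.61 kg.
v_e = Isp · g₀ = 334 × 9.81 = 3276.5 m/s.
Δv = v_e · ln(91,100/14,380.61) = 3276.5 × ln(6.335) = 3276.5 × 1.8461 ≈ 6049 m/s.

Δv ≈ 6050 m/s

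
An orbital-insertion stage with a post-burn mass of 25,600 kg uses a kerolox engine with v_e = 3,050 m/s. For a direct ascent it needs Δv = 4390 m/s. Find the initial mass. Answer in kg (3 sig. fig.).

m₀/m_f = exp(Δv / v_e) = exp(4390 / 3050.0) = exp(1.4393) = 4.2179.
m₀ = m_f × 4.2179 = 25,600 × 4.2179 = 107,978 kg.

initial mass ≈ 108000 kg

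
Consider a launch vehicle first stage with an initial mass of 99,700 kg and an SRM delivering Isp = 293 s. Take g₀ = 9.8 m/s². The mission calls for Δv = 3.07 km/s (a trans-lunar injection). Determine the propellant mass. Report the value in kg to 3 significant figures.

v_e = Isp · g₀ = 293 × 9.8 = 2871.4 m/s.
m₀/m_f = exp(Δv / v_e) = exp(3070 / 2871.4) = exp(1.0692) = 2.9129.
m_f = 99,700 / 2.9129 = 34,227.1 kg, so propellant = m₀ − m_f = 99,700 − 34,227.1 = 65,472.9 kg.

propellant mass ≈ 65500 kg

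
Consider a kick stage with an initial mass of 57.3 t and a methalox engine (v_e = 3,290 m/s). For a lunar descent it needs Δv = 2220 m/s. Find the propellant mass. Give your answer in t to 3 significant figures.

propellant mass ≈ 28.1 t

Using Δv = v_e ln(m₀/m_f): m₀/m_f = exp(Δv / v_e) = exp(2220 / 3290.0) = exp(0.6748) = 1.9636.
m_f = 57.3 / 1.9636 = 29.1811 t, so propellant = m₀ − m_f = 57.3 − 29.1811 = 28.1189 t.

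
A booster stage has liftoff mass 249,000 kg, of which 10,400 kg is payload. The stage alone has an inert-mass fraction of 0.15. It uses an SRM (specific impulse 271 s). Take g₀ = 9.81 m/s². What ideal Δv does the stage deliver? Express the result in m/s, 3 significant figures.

Stage wet mass = m₀ − payload = 249,000 − 10,400 = 238,600 kg.
Stage dry mass = ε × stage wet mass = 0.15 × 238,600 = 35,790 kg.
Burnout mass m_f = stage dry + payload = 35,790 + 10,400 = 46,190 kg.
v_e = Isp · g₀ = 271 × 9.81 = 2658.5 m/s.
Δv = v_e · ln(249,000/46,190) = 2658.5 × ln(5.391) = 2658.5 × 1.6847 ≈ 4479 m/s.

Δv ≈ 4480 m/s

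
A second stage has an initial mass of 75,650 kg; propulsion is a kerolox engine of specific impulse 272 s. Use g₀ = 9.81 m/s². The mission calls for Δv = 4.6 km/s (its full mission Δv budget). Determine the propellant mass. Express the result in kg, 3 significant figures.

propellant mass ≈ 62200 kg

v_e = Isp · g₀ = 272 × 9.81 = 2668.3 m/s.
m₀/m_f = exp(Δv / v_e) = exp(4600 / 2668.3) = exp(1.7239) = 5.6065.
m_f = 75,650 / 5.6065 = 13,493.3 kg, so propellant = m₀ − m_f = 75,650 − 13,493.3 = 62,156.7 kg.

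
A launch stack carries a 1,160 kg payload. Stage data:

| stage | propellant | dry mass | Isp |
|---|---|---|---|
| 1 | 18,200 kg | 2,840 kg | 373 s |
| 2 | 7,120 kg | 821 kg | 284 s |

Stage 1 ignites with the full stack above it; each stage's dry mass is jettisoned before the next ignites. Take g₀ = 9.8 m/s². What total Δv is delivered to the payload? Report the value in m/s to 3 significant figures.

Ignition mass of stage 1 = 18,200+2,840 + 7,120+821 + 1,160 = 30,141 kg.
Stage 1: m₀ = 30,141 kg, m_f = 30,141 − 18,200 = 11,941 kg; Δv = 373×9.8×ln(2.524) = 3655.4×0.9259 ≈ 3385 m/s.
Stage 2: m₀ = 9,101 kg, m_f = 9,101 − 7,120 = 1,981 kg; Δv = 284×9.8×ln(4.594) = 2783.2×1.5248 ≈ 4244 m/s.
Total Δv = 3385 + 4244 = 7629 m/s.

Δv ≈ 7630 m/s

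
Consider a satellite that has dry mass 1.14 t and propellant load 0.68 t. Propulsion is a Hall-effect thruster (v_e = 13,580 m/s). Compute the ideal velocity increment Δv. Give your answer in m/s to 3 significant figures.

Δv ≈ 6350 m/s

m₀ = m_dry + m_prop = 1.14 + 0.68 = 1.82 t.
Rocket equation: Δv = v_e · ln(m₀/m_f) = 13580.0 × ln(1.596) = 13580.0 × 0.4678 ≈ 6352.8 m/s.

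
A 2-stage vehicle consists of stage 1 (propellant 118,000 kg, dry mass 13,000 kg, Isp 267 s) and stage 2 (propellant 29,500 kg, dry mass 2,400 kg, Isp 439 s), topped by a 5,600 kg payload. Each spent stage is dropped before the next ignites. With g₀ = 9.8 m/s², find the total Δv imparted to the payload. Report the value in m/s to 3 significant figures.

Δv ≈ 9800 m/s

Ignition mass of stage 1 = 118,000+13,000 + 29,500+2,400 + 5,600 = 168,500 kg.
Stage 1: m₀ = 168,500 kg, m_f = 168,500 − 118,000 = 50,500 kg; Δv = 267×9.8×ln(3.337) = 2616.6×1.2050 ≈ 3153 m/s.
Stage 2: m₀ = 37,500 kg, m_f = 37,500 − 29,500 = 8,000 kg; Δv = 439×9.8×ln(4.688) = 4302.2×1.5449 ≈ 6646 m/s.
Total Δv = 3153 + 6646 = 9799 m/s.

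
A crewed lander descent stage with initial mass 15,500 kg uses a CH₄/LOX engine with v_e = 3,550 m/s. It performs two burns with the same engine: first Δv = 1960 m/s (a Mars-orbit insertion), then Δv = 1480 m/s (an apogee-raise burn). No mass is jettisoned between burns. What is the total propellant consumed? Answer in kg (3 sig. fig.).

total propellant consumed ≈ 9620 kg

After the first burn: m = 15500 × exp(−1960/3550.0) = 15500 × 0.57573 = 8,923.82 kg.
After the second burn: m = 8,923.82 × exp(−1480/3550.0) = 8,923.82 × 0.65909 = 5,881.6 kg.
Total propellant = m₀ − m_final = 15500 − 5,881.6 = 9,618.4 kg.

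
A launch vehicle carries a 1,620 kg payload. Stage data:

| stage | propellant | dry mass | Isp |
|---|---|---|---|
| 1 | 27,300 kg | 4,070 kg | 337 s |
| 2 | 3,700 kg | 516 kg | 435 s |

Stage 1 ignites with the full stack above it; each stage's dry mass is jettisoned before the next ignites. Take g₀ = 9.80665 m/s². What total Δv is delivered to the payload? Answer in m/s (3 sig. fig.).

Ignition mass of stage 1 = 27,300+4,070 + 3,700+516 + 1,620 = 37,206 kg.
Stage 1: m₀ = 37,206 kg, m_f = 37,206 − 27,300 = 9,906 kg; Δv = 337×9.80665×ln(3.756) = 3304.8×1.3233 ≈ 4373 m/s.
Stage 2: m₀ = 5,836 kg, m_f = 5,836 − 3,700 = 2,136 kg; Δv = 435×9.80665×ln(2.732) = 4265.9×1.0051 ≈ 4288 m/s.
Total Δv = 4373 + 4288 = 8661 m/s.

Δv ≈ 8660 m/s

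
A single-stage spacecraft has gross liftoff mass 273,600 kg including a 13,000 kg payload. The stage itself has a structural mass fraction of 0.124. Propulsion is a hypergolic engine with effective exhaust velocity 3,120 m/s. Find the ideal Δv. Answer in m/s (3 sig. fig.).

Stage wet mass = m₀ − payload = 273,600 − 13,000 = 260,600 kg.
Stage dry mass = ε × stage wet mass = 0.124 × 260,600 = 32,314.4 kg.
Burnout mass m_f = stage dry + payload = 32,314.4 + 13,000 = 45,314.4 kg.
From the ideal rocket equation, Δv = v_e · ln(273,600/45,314.4) = 3120.0 × ln(6.038) = 3120.0 × 1.7980 ≈ 5610 m/s.

Δv ≈ 5610 m/s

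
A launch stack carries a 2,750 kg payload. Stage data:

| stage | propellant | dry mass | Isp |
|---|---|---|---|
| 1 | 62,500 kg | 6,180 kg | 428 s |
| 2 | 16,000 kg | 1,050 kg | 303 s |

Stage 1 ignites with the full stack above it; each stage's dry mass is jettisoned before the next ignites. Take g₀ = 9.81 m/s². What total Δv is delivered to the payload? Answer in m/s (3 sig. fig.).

Ignition mass of stage 1 = 62,500+6,180 + 16,000+1,050 + 2,750 = 88,480 kg.
Stage 1: m₀ = 88,480 kg, m_f = 88,480 − 62,500 = 25,980 kg; Δv = 428×9.81×ln(3.406) = 4198.7×1.2254 ≈ 5145 m/s.
Stage 2: m₀ = 19,800 kg, m_f = 19,800 − 16,000 = 3,800 kg; Δv = 303×9.81×ln(5.211) = 2972.4×1.6507 ≈ 4907 m/s.
Total Δv = 5145 + 4907 = 10052 m/s.

Δv ≈ 10100 m/s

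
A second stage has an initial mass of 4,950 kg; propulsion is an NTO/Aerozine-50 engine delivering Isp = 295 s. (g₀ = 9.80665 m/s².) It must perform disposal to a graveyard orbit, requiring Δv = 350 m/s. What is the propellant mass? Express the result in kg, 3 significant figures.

propellant mass ≈ 564 kg

v_e = Isp · g₀ = 295 × 9.80665 = 2893.0 m/s.
By the Tsiolkovsky rocket equation, m₀/m_f = exp(Δv / v_e) = exp(350 / 2893.0) = exp(0.1210) = 1.1286.
m_f = 4,950 / 1.1286 = 4,385.96 kg, so propellant = m₀ − m_f = 4,950 − 4,385.96 = 564.04 kg.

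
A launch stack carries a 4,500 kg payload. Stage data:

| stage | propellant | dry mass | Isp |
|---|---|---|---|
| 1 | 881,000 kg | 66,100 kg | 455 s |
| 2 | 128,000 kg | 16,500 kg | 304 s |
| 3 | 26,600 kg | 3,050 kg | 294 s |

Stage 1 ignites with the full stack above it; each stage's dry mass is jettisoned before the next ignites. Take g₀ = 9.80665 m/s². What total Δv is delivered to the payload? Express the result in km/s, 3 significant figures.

Δv ≈ 14.9 km/s

Ignition mass of stage 1 = 881,000+66,100 + 128,000+16,500 + 26,600+3,050 + 4,500 = 1,125,750 kg.
Stage 1: m₀ = 1,125,750 kg, m_f = 1,125,750 − 881,000 = 244,750 kg; Δv = 455×9.80665×ln(4.6) = 4462.0×1.5260 ≈ 6809 m/s.
Stage 2: m₀ = 178,650 kg, m_f = 178,650 − 128,000 = 50,650 kg; Δv = 304×9.80665×ln(3.527) = 2981.2×1.2605 ≈ 3758 m/s.
Stage 3: m₀ = 34,150 kg, m_f = 34,150 − 26,600 = 7,550 kg; Δv = 294×9.80665×ln(4.523) = 2883.2×1.5092 ≈ 4351 m/s.
Total Δv = 6809 + 3758 + 4351 = 14918 m/s.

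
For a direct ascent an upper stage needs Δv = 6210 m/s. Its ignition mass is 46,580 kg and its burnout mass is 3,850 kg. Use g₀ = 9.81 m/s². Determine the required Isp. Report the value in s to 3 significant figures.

ln(m₀/m_f) = ln(46580/3850) = ln(12.1) = 2.4931.
By the Tsiolkovsky rocket equation, v_e = Δv / ln(m₀/m_f) = 6210 / 2.4931 = 2490.9 m/s.
Isp = v_e / g₀ = 2490.9 / 9.81 = 253.9 s.

Isp ≈ 254 s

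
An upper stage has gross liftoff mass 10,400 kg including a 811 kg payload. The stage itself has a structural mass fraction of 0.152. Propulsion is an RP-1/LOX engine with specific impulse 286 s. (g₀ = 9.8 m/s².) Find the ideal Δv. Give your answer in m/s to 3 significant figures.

Δv ≈ 4270 m/s

Stage wet mass = m₀ − payload = 10,400 − 811 = 9,589 kg.
Stage dry mass = ε × stage wet mass = 0.152 × 9,589 = 1,457.53 kg.
Burnout mass m_f = stage dry + payload = 1,457.53 + 811 = 2,268.53 kg.
v_e = Isp · g₀ = 286 × 9.8 = 2802.8 m/s.
From the ideal rocket equation, Δv = v_e · ln(10,400/2,268.53) = 2802.8 × ln(4.584) = 2802.8 × 1.5227 ≈ 4268 m/s.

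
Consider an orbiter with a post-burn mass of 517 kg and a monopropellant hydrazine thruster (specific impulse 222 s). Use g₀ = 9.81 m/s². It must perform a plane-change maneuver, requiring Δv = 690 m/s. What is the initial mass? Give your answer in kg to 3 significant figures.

initial mass ≈ 710 kg

v_e = Isp · g₀ = 222 × 9.81 = 2177.8 m/s.
m₀/m_f = exp(Δv / v_e) = exp(690 / 2177.8) = exp(0.3168) = 1.3728.
m₀ = m_f × 1.3728 = 517 × 1.3728 = 709.738 kg.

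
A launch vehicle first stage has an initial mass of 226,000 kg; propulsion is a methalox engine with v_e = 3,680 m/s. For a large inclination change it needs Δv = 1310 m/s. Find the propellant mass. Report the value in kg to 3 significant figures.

propellant mass ≈ 67700 kg

m₀/m_f = exp(Δv / v_e) = exp(1310 / 3680.0) = exp(0.3560) = 1.4276.
m_f = 226,000 / 1.4276 = 158,308 kg, so propellant = m₀ − m_f = 226,000 − 158,308 = 67,692 kg.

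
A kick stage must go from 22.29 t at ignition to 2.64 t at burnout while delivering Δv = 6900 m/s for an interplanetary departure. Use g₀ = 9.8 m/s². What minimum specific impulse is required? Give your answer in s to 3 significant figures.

ln(m₀/m_f) = ln(22290/2640) = ln(8.443) = 2.1334.
v_e = Δv / ln(m₀/m_f) = 6900 / 2.1334 = 3234.3 m/s.
Isp = v_e / g₀ = 3234.3 / 9.8 = 330.0 s.

Isp ≈ 330 s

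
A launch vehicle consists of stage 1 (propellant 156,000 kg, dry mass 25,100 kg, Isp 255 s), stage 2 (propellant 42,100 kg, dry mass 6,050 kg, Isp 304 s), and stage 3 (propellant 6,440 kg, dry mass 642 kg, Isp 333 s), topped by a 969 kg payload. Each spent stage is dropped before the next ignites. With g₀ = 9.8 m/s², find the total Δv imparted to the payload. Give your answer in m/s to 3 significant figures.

Δv ≈ 12000 m/s

Ignition mass of stage 1 = 156,000+25,100 + 42,100+6,050 + 6,440+642 + 969 = 237,301 kg.
Stage 1: m₀ = 237,301 kg, m_f = 237,301 − 156,000 = 81,301 kg; Δv = 255×9.8×ln(2.919) = 2499.0×1.0712 ≈ 2677 m/s.
Stage 2: m₀ = 56,201 kg, m_f = 56,201 − 42,100 = 14,101 kg; Δv = 304×9.8×ln(3.986) = 2979.2×1.3827 ≈ 4119 m/s.
Stage 3: m₀ = 8,051 kg, m_f = 8,051 − 6,440 = 1,611 kg; Δv = 333×9.8×ln(4.998) = 3263.4×1.6089 ≈ 5251 m/s.
Total Δv = 2677 + 4119 + 5251 = 12047 m/s.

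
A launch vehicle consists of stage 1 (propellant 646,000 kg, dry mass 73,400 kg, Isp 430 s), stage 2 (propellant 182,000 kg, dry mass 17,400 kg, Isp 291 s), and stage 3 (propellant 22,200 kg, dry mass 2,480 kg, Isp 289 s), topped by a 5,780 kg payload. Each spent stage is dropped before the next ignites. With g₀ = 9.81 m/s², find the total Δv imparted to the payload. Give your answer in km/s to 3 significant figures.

Δv ≈ 13.0 km/s

Ignition mass of stage 1 = 646,000+73,400 + 182,000+17,400 + 22,200+2,480 + 5,780 = 949,260 kg.
Stage 1: m₀ = 949,260 kg, m_f = 949,260 − 646,000 = 303,260 kg; Δv = 430×9.81×ln(3.13) = 4218.3×1.1411 ≈ 4813 m/s.
Stage 2: m₀ = 229,860 kg, m_f = 229,860 − 182,000 = 47,860 kg; Δv = 291×9.81×ln(4.803) = 2854.7×1.5692 ≈ 4480 m/s.
Stage 3: m₀ = 30,460 kg, m_f = 30,460 − 22,200 = 8,260 kg; Δv = 289×9.81×ln(3.688) = 2835.1×1.3050 ≈ 3700 m/s.
Total Δv = 4813 + 4480 + 3700 = 12993 m/s.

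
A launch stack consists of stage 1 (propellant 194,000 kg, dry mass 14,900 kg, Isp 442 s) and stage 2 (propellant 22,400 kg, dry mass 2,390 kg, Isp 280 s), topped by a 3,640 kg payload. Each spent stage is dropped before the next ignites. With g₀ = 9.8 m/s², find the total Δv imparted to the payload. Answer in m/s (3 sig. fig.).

Ignition mass of stage 1 = 194,000+14,900 + 22,400+2,390 + 3,640 = 237,330 kg.
Stage 1: m₀ = 237,330 kg, m_f = 237,330 − 194,000 = 43,330 kg; Δv = 442×9.8×ln(5.477) = 4331.6×1.7006 ≈ 7366 m/s.
Stage 2: m₀ = 28,430 kg, m_f = 28,430 − 22,400 = 6,030 kg; Δv = 280×9.8×ln(4.715) = 2744.0×1.5507 ≈ 4255 m/s.
Total Δv = 7366 + 4255 = 11621 m/s.

Δv ≈ 11600 m/s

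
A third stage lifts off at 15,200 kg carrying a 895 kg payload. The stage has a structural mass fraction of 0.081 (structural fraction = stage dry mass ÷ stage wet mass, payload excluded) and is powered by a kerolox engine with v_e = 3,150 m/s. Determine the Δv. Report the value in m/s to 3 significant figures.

Stage wet mass = m₀ − payload = 15,200 − 895 = 14,305 kg.
Stage dry mass = ε × stage wet mass = 0.081 × 14,305 = 1,158.71 kg.
Burnout mass m_f = stage dry + payload = 1,158.71 + 895 = 2,053.71 kg.
Δv = v_e · ln(15,200/2,053.71) = 3150.0 × ln(7.401) = 3150.0 × 2.0016 ≈ 6305 m/s.

Δv ≈ 6310 m/s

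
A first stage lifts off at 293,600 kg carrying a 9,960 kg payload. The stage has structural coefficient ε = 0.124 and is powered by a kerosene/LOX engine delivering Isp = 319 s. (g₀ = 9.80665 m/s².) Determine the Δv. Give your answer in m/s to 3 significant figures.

Stage wet mass = m₀ − payload = 293,600 − 9,960 = 283,640 kg.
Stage dry mass = ε × stage wet mass = 0.124 × 283,640 = 35,171.4 kg.
Burnout mass m_f = stage dry + payload = 35,171.4 + 9,960 = 45,131.4 kg.
v_e = Isp · g₀ = 319 × 9.80665 = 3128.3 m/s.
Using Δv = v_e ln(m₀/m_f): Δv = v_e · ln(293,600/45,131.4) = 3128.3 × ln(6.505) = 3128.3 × 1.8726 ≈ 5858 m/s.

Δv ≈ 5860 m/s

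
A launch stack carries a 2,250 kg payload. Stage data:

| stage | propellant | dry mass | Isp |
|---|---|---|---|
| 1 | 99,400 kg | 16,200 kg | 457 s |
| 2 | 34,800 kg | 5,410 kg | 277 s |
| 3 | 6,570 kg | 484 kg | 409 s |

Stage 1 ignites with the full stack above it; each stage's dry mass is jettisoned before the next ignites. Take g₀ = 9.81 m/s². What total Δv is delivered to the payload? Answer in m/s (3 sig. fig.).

Δv ≈ 12300 m/s

Ignition mass of stage 1 = 99,400+16,200 + 34,800+5,410 + 6,570+484 + 2,250 = 165,114 kg.
Stage 1: m₀ = 165,114 kg, m_f = 165,114 − 99,400 = 65,714 kg; Δv = 457×9.81×ln(2.513) = 4483.2×0.9213 ≈ 4130 m/s.
Stage 2: m₀ = 49,514 kg, m_f = 49,514 − 34,800 = 14,714 kg; Δv = 277×9.81×ln(3.365) = 2717.4×1.2135 ≈ 3297 m/s.
Stage 3: m₀ = 9,304 kg, m_f = 9,304 − 6,570 = 2,734 kg; Δv = 409×9.81×ln(3.403) = 4012.3×1.2247 ≈ 4914 m/s.
Total Δv = 4130 + 3297 + 4914 = 12341 m/s.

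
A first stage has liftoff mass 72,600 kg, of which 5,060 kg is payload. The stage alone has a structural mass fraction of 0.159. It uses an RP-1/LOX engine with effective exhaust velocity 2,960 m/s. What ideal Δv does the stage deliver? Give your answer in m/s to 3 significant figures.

Stage wet mass = m₀ − payload = 72,600 − 5,060 = 67,540 kg.
Stage dry mass = ε × stage wet mass = 0.159 × 67,540 = 10,738.9 kg.
Burnout mass m_f = stage dry + payload = 10,738.9 + 5,060 = 15,798.9 kg.
By the Tsiolkovsky rocket equation, Δv = v_e · ln(72,600/15,798.9) = 2960.0 × ln(4.595) = 2960.0 × 1.5250 ≈ 4514 m/s.

Δv ≈ 4510 m/s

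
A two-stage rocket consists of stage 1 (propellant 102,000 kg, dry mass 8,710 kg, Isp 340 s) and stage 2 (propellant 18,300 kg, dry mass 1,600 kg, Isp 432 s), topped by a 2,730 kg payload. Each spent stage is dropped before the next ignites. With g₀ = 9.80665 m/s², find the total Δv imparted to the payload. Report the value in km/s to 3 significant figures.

Δv ≈ 11.8 km/s

Ignition mass of stage 1 = 102,000+8,710 + 18,300+1,600 + 2,730 = 133,340 kg.
Stage 1: m₀ = 133,340 kg, m_f = 133,340 − 102,000 = 31,340 kg; Δv = 340×9.80665×ln(4.255) = 3334.3×1.4480 ≈ 4828 m/s.
Stage 2: m₀ = 22,630 kg, m_f = 22,630 − 18,300 = 4,330 kg; Δv = 432×9.80665×ln(5.226) = 4236.5×1.6537 ≈ 7006 m/s.
Total Δv = 4828 + 7006 = 11834 m/s.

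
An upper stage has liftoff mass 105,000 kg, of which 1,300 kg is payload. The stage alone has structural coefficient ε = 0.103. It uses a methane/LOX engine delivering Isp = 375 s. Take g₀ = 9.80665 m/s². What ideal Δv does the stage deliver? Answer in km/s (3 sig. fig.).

Δv ≈ 7.98 km/s

Stage wet mass = m₀ − payload = 105,000 − 1,300 = 103,700 kg.
Stage dry mass = ε × stage wet mass = 0.103 × 103,700 = 10,681.1 kg.
Burnout mass m_f = stage dry + payload = 10,681.1 + 1,300 = 11,981.1 kg.
v_e = Isp · g₀ = 375 × 9.80665 = 3677.5 m/s.
Δv = v_e · ln(105,000/11,981.1) = 3677.5 × ln(8.764) = 3677.5 × 2.1706 ≈ 7982 m/s.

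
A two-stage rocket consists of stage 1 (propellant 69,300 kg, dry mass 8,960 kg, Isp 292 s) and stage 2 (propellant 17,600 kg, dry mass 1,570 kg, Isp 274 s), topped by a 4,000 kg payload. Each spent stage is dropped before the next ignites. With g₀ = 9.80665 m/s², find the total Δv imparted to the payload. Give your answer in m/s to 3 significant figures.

Δv ≈ 7120 m/s

Ignition mass of stage 1 = 69,300+8,960 + 17,600+1,570 + 4,000 = 101,430 kg.
Stage 1: m₀ = 101,430 kg, m_f = 101,430 − 69,300 = 32,130 kg; Δv = 292×9.80665×ln(3.157) = 2863.5×1.1496 ≈ 3292 m/s.
Stage 2: m₀ = 23,170 kg, m_f = 23,170 − 17,600 = 5,570 kg; Δv = 274×9.80665×ln(4.16) = 2687.0×1.4255 ≈ 3830 m/s.
Total Δv = 3292 + 3830 = 7122 m/s.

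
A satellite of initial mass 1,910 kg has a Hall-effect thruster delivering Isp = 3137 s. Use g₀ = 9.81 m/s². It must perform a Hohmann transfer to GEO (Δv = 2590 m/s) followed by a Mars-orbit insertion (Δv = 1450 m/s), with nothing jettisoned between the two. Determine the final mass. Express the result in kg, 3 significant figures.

v_e = Isp · g₀ = 3137 × 9.81 = 30774.0 m/s.
After the first burn: m = 1910 × exp(−2590/30774.0) = 1910 × 0.91928 = 1,755.82 kg.
After the second burn: m = 1,755.82 × exp(−1450/30774.0) = 1,755.82 × 0.95398 = 1,675.02 kg.

final mass ≈ 1680 kg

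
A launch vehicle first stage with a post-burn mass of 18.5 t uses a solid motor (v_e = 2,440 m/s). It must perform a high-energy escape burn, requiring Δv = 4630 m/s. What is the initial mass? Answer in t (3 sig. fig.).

initial mass ≈ 123 t

m₀/m_f = exp(Δv / v_e) = exp(4630 / 2440.0) = exp(1.8975) = 6.6695.
m₀ = m_f × 6.6695 = 18.5 × 6.6695 = 123.386 t.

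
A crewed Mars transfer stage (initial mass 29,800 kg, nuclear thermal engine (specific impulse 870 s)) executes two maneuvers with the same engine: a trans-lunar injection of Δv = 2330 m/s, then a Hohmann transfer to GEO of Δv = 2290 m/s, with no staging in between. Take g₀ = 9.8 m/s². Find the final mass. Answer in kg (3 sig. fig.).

final mass ≈ 17300 kg

v_e = Isp · g₀ = 870 × 9.8 = 8526.0 m/s.
After the first burn: m = 29800 × exp(−2330/8526.0) = 29800 × 0.76088 = 22,674.2 kg.
After the second burn: m = 22,674.2 × exp(−2290/8526.0) = 22,674.2 × 0.76446 = 17,333.5 kg.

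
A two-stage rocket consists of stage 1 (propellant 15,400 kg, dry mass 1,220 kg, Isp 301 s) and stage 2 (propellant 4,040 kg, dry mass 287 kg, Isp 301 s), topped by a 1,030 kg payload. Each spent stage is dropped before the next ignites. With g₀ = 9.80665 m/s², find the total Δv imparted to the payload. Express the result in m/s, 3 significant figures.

Ignition mass of stage 1 = 15,400+1,220 + 4,040+287 + 1,030 = 21,977 kg.
Stage 1: m₀ = 21,977 kg, m_f = 21,977 − 15,400 = 6,577 kg; Δv = 301×9.80665×ln(3.341) = 2951.8×1.2064 ≈ 3561 m/s.
Stage 2: m₀ = 5,357 kg, m_f = 5,357 − 4,040 = 1,317 kg; Δv = 301×9.80665×ln(4.068) = 2951.8×1.4030 ≈ 4142 m/s.
Total Δv = 3561 + 4142 = 7703 m/s.

Δv ≈ 7700 m/s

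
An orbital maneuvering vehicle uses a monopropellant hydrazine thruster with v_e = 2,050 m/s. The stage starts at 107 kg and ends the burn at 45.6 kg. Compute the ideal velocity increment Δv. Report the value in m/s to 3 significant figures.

Δv ≈ 1750 m/s

Δv = v_e · ln(m₀/m_f) = 2050.0 × ln(2.346) = 2050.0 × 0.8529 ≈ 1748.5 m/s.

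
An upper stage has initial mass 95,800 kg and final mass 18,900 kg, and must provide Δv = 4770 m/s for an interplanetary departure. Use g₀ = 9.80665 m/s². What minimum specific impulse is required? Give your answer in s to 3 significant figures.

Isp ≈ 300 s

ln(m₀/m_f) = ln(95800/18900) = ln(5.069) = 1.6231.
From the ideal rocket equation, v_e = Δv / ln(m₀/m_f) = 4770 / 1.6231 = 2938.8 m/s.
Isp = v_e / g₀ = 2938.8 / 9.80665 = 299.7 s.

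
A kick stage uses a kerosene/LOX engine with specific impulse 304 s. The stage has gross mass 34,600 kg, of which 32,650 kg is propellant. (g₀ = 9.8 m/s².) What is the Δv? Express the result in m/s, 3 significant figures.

Δv ≈ 8570 m/s

v_e = Isp · g₀ = 304 × 9.8 = 2979.2 m/s.
m_f = m₀ − m_prop = 34,600 − 32,650 = 1,950 kg.
From the ideal rocket equation, Δv = v_e · ln(m₀/m_f) = 2979.2 × ln(17.74) = 2979.2 × 2.8760 ≈ 8568.3 m/s.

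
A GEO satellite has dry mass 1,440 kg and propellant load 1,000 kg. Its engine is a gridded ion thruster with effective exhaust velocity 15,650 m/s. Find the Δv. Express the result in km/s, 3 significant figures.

m₀ = m_dry + m_prop = 1,440 + 1,000 = 2,440 kg.
Rocket equation: Δv = v_e · ln(m₀/m_f) = 15650.0 × ln(1.694) = 15650.0 × 0.5274 ≈ 8253.1 m/s.

Δv ≈ 8.25 km/s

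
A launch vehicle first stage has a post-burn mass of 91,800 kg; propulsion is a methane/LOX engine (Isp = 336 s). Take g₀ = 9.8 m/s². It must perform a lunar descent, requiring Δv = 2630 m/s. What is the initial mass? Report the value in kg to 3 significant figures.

initial mass ≈ 204000 kg

v_e = Isp · g₀ = 336 × 9.8 = 3292.8 m/s.
m₀/m_f = exp(Δv / v_e) = exp(2630 / 3292.8) = exp(0.7987) = 2.2227.
m₀ = m_f × 2.2227 = 91,800 × 2.2227 = 204,044 kg.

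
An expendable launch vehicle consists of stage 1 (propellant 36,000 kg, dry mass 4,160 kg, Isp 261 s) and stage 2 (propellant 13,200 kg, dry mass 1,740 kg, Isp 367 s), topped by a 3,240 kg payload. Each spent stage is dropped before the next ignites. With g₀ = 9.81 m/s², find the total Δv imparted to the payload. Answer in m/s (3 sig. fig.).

Δv ≈ 7120 m/s

Ignition mass of stage 1 = 36,000+4,160 + 13,200+1,740 + 3,240 = 58,340 kg.
Stage 1: m₀ = 58,340 kg, m_f = 58,340 − 36,000 = 22,340 kg; Δv = 261×9.81×ln(2.611) = 2560.4×0.9599 ≈ 2458 m/s.
Stage 2: m₀ = 18,180 kg, m_f = 18,180 − 13,200 = 4,980 kg; Δv = 367×9.81×ln(3.651) = 3600.3×1.2949 ≈ 4662 m/s.
Total Δv = 2458 + 4662 = 7120 m/s.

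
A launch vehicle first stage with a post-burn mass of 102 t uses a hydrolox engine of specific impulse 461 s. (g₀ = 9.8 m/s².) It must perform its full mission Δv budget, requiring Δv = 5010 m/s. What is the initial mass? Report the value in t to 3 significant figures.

initial mass ≈ 309 t

v_e = Isp · g₀ = 461 × 9.8 = 4517.8 m/s.
By the Tsiolkovsky rocket equation, m₀/m_f = exp(Δv / v_e) = exp(5010 / 4517.8) = exp(1.1089) = 3.0312.
m₀ = m_f × 3.0312 = 102 × 3.0312 = 309.182 t.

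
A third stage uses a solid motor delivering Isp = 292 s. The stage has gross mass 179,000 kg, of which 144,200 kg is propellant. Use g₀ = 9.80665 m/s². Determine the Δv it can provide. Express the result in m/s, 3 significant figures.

v_e = Isp · g₀ = 292 × 9.80665 = 2863.5 m/s.
m_f = m₀ − m_prop = 179,000 − 144,200 = 34,800 kg.
Δv = v_e · ln(m₀/m_f) = 2863.5 × ln(5.144) = 2863.5 × 1.6378 ≈ 4689.8 m/s.

Δv ≈ 4690 m/s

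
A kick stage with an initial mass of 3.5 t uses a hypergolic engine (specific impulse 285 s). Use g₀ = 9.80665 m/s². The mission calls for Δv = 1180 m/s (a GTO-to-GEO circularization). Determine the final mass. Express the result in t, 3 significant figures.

v_e = Isp · g₀ = 285 × 9.80665 = 2794.9 m/s.
Using Δv = v_e ln(m₀/m_f): m₀/m_f = exp(Δv / v_e) = exp(1180 / 2794.9) = exp(0.4222) = 1.5253.
m_f = m₀ / 1.5253 = 3.5 / 1.5253 = 2.29463 t.

final mass ≈ 2.29 t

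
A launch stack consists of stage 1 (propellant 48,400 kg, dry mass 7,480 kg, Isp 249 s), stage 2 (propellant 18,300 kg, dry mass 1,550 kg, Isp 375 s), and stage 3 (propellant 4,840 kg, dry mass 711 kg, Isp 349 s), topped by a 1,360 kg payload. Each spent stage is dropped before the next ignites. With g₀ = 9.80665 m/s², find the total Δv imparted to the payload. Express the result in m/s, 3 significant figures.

Ignition mass of stage 1 = 48,400+7,480 + 18,300+1,550 + 4,840+711 + 1,360 = 82,641 kg.
Stage 1: m₀ = 82,641 kg, m_f = 82,641 − 48,400 = 34,241 kg; Δv = 249×9.80665×ln(2.414) = 2441.9×0.8811 ≈ 2151 m/s.
Stage 2: m₀ = 26,761 kg, m_f = 26,761 − 18,300 = 8,461 kg; Δv = 375×9.80665×ln(3.163) = 3677.5×1.1515 ≈ 4235 m/s.
Stage 3: m₀ = 6,911 kg, m_f = 6,911 − 4,840 = 2,071 kg; Δv = 349×9.80665×ln(3.337) = 3422.5×1.2051 ≈ 4124 m/s.
Total Δv = 2151 + 4235 + 4124 = 10510 m/s.

Δv ≈ 10500 m/s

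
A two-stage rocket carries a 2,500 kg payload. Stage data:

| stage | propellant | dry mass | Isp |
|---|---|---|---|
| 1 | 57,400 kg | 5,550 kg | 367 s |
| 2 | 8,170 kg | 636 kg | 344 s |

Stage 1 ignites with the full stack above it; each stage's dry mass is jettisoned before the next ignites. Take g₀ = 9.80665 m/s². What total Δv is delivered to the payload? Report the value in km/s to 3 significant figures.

Δv ≈ 9.66 km/s

Ignition mass of stage 1 = 57,400+5,550 + 8,170+636 + 2,500 = 74,256 kg.
Stage 1: m₀ = 74,256 kg, m_f = 74,256 − 57,400 = 16,856 kg; Δv = 367×9.80665×ln(4.405) = 3599.0×1.4828 ≈ 5337 m/s.
Stage 2: m₀ = 11,306 kg, m_f = 11,306 − 8,170 = 3,136 kg; Δv = 344×9.80665×ln(3.605) = 3373.5×1.2824 ≈ 4326 m/s.
Total Δv = 5337 + 4326 = 9663 m/s.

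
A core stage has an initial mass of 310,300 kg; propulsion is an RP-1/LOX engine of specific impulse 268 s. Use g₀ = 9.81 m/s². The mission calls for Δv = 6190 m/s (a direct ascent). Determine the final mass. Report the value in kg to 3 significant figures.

final mass ≈ 29500 kg

v_e = Isp · g₀ = 268 × 9.81 = 2629.1 m/s.
Using Δv = v_e ln(m₀/m_f): m₀/m_f = exp(Δv / v_e) = exp(6190 / 2629.1) = exp(2.3544) = 10.5322.
m_f = m₀ / 10.5322 = 310,300 / 10.5322 = 29,462 kg.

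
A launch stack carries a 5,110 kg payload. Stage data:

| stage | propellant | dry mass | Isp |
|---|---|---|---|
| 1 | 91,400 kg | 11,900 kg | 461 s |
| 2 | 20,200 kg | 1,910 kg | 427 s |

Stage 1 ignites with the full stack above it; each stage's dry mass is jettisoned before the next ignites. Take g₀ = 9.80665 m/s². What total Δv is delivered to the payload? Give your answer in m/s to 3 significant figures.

Ignition mass of stage 1 = 91,400+11,900 + 20,200+1,910 + 5,110 = 130,520 kg.
Stage 1: m₀ = 130,520 kg, m_f = 130,520 − 91,400 = 39,120 kg; Δv = 461×9.80665×ln(3.336) = 4520.9×1.2049 ≈ 5447 m/s.
Stage 2: m₀ = 27,220 kg, m_f = 27,220 − 20,200 = 7,020 kg; Δv = 427×9.80665×ln(3.877) = 4187.4×1.3552 ≈ 5675 m/s.
Total Δv = 5447 + 5675 = 11122 m/s.

Δv ≈ 11100 m/s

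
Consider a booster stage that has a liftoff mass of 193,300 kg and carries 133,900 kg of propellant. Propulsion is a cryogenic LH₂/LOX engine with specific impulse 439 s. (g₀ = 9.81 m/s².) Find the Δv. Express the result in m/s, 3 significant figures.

v_e = Isp · g₀ = 439 × 9.81 = 4306.6 m/s.
m_f = m₀ − m_prop = 193,300 − 133,900 = 59,400 kg.
Δv = v_e · ln(m₀/m_f) = 4306.6 × ln(3.254) = 4306.6 × 1.1799 ≈ 5081.6 m/s.

Δv ≈ 5080 m/s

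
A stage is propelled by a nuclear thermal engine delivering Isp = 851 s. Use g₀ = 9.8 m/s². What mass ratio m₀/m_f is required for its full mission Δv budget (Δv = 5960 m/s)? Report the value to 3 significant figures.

v_e = Isp · g₀ = 851 × 9.8 = 8339.8 m/s.
Using Δv = v_e ln(m₀/m_f): m₀/m_f = exp(Δv / v_e) = exp(5960 / 8339.8) = exp(0.7146) = 2.0435.

mass ratio ≈ 2.04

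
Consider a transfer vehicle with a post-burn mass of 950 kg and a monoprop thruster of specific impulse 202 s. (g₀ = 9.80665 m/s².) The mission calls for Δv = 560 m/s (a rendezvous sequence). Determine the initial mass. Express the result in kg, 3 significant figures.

initial mass ≈ 1260 kg

v_e = Isp · g₀ = 202 × 9.80665 = 1980.9 m/s.
Using Δv = v_e ln(m₀/m_f): m₀/m_f = exp(Δv / v_e) = exp(560 / 1980.9) = exp(0.2827) = 1.3267.
m₀ = m_f × 1.3267 = 950 × 1.3267 = 1,260.37 kg.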